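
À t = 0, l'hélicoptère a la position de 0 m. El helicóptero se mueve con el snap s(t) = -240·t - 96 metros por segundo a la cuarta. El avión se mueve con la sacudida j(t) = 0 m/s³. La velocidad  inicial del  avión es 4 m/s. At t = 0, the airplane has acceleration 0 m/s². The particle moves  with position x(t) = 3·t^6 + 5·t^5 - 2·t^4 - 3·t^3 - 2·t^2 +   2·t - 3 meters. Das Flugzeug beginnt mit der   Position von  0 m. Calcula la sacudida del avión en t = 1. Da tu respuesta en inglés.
From the given jerk equation j(t) = 0, we substitute t = 1 to get j = 0.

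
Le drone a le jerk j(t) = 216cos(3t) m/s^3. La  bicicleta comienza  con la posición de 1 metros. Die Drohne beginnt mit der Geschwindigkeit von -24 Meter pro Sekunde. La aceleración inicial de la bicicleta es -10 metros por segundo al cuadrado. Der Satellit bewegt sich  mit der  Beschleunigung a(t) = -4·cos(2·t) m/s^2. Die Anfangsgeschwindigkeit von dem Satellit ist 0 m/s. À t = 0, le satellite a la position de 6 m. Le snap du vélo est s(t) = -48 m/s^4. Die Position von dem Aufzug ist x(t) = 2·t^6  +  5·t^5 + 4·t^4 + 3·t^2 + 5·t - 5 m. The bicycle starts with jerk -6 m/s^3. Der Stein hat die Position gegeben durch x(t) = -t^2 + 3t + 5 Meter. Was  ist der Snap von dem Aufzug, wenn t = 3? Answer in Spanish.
Debemos derivar nuestra ecuación de la posición x(t) = 2·t^6 + 5·t^5 + 4·t^4 + 3·t^2 + 5·t - 5 4 veces. Derivando la posición, obtenemos la velocidad: v(t) = 12·t^5 + 25·t^4 + 16·t^3 + 6·t + 5. Tomando d/dt de v(t), encontramos a(t) = 60·t^4 + 100·t^3 + 48·t^2 + 6. La derivada de la aceleración da la sacudida: j(t) = 240·t^3 + 300·t^2 + 96·t. Derivando la sacudida, obtenemos el snap: s(t) = 720·t^2 + 600·t + 96. De la ecuación del snap s(t) = 720·t^2 + 600·t + 96, sustituimos t = 3 para obtener s = 8376.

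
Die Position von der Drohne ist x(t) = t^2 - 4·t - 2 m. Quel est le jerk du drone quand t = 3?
Nous devons dériver notre équation de la position x(t) = t^2 - 4·t - 2 3 fois. La dérivée de la position donne la vitesse: v(t) = 2·t - 4. En dérivant la vitesse, nous obtenons l'accélération: a(t) = 2. En prenant d/dt de a(t), nous trouvons j(t) = 0. De l'équation du jerk j(t) = 0, nous substituons t = 3 pour obtenir j = 0.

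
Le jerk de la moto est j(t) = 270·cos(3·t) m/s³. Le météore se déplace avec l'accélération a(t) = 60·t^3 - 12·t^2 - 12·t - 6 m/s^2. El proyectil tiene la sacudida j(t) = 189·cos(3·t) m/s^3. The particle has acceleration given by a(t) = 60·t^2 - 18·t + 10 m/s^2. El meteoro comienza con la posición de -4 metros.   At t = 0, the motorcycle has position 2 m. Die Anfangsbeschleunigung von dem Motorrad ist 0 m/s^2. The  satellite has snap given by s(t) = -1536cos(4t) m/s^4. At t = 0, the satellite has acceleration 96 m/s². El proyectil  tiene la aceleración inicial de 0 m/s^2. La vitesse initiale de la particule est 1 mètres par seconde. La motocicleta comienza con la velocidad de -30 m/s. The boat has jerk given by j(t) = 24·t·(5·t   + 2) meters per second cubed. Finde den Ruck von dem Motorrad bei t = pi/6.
Wir haben den Ruck j(t) = 270·cos(3·t). Durch Einsetzen von t = pi/6: j(pi/6) = 0.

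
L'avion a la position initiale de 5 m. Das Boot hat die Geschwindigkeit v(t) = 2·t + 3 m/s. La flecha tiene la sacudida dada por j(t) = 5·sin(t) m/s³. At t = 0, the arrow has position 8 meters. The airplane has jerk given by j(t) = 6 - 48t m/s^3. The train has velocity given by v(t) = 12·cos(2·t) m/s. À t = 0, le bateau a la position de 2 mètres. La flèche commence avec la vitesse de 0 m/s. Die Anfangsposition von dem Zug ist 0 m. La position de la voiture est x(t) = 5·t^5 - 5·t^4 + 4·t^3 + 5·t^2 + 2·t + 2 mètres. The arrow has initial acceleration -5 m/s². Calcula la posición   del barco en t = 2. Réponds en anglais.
To find the answer, we compute 1 integral of v(t) = 2·t + 3. The integral of velocity, with x(0) = 2, gives position: x(t) = t^2 + 3·t + 2. Using x(t) = t^2 + 3·t + 2 and substituting t = 2, we find x = 12.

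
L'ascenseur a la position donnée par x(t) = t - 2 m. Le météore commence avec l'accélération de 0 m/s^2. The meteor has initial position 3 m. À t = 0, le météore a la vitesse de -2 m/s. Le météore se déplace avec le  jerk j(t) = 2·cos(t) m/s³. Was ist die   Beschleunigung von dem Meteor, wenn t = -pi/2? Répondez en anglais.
To find the answer, we compute 1 integral of j(t) = 2·cos(t). The antiderivative of jerk is acceleration. Using a(0) = 0, we get a(t) = 2·sin(t). We have acceleration a(t) = 2·sin(t). Substituting t = -pi/2: a(-pi/2) = -2.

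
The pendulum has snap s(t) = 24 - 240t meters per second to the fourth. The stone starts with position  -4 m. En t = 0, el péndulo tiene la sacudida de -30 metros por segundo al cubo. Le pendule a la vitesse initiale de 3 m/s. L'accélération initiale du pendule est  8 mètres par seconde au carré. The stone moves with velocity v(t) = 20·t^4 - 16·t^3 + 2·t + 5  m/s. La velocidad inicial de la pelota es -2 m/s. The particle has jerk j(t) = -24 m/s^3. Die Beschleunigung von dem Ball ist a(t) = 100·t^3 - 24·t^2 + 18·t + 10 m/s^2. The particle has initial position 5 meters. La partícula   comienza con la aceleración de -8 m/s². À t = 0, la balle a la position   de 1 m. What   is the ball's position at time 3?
Starting from acceleration a(t) = 100·t^3 - 24·t^2 + 18·t + 10, we take 2 integrals. The integral of acceleration is velocity. Using v(0) = -2, we get v(t) = 25·t^4 - 8·t^3 + 9·t^2 + 10·t - 2. Integrating velocity and using the initial condition x(0) = 1, we get x(t) = 5·t^5 - 2·t^4 + 3·t^3 + 5·t^2 - 2·t + 1. From the given position equation x(t) = 5·t^5 - 2·t^4 + 3·t^3 + 5·t^2 - 2·t + 1, we substitute t = 3 to get x = 1174.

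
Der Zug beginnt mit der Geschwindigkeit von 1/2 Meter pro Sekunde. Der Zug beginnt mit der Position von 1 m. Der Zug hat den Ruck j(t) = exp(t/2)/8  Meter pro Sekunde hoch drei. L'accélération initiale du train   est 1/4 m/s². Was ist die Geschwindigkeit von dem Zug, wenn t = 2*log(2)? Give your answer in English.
We must find the antiderivative of our jerk equation j(t) = exp(t/2)/8 2 times. Integrating jerk and using the initial condition a(0) = 1/4, we get a(t) = exp(t/2)/4. Taking ∫a(t)dt and applying v(0) = 1/2, we find v(t) = exp(t/2)/2. We have velocity v(t) = exp(t/2)/2. Substituting t = 2*log(2): v(2*log(2)) = 1.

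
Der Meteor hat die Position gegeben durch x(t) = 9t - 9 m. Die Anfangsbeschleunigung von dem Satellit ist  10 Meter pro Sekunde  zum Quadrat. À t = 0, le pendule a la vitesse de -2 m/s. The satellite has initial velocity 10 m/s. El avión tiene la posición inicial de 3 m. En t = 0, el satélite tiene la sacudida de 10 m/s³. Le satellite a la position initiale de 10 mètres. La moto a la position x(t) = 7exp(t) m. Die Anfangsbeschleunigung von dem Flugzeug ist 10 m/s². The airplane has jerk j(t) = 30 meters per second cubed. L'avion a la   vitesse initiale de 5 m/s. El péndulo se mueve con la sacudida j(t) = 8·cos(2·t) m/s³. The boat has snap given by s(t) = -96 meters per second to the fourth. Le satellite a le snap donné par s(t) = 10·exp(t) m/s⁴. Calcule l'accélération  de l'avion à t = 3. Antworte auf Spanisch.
Para resolver esto, necesitamos tomar 1 integral de nuestra ecuación de la sacudida j(t) = 30. La antiderivada de la sacudida, con a(0) = 10, da la aceleración: a(t) = 30·t + 10. De la ecuación de la aceleración a(t) = 30·t + 10, sustituimos t = 3 para obtener a = 100.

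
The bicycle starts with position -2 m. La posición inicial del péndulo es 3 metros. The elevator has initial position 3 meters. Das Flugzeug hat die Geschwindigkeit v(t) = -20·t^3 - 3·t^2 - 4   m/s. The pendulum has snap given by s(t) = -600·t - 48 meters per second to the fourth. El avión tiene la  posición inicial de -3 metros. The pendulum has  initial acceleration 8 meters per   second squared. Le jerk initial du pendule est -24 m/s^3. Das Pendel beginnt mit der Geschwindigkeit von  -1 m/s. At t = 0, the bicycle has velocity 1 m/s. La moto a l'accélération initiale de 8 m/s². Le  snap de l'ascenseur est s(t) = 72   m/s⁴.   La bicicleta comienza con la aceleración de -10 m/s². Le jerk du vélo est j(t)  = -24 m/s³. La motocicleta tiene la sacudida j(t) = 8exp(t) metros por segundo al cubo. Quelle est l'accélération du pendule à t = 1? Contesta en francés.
Nous devons trouver la primitive de notre équation du snap s(t) = -600·t - 48 2 fois. En intégrant le snap et en utilisant la condition initiale j(0) = -24, nous obtenons j(t) = -300·t^2 - 48·t - 24. En prenant ∫j(t)dt et en appliquant a(0) = 8, nous trouvons a(t) = -100·t^3 - 24·t^2 - 24·t + 8. De l'équation de l'accélération a(t) = -100·t^3 - 24·t^2 - 24·t + 8, nous substituons t = 1 pour obtenir a = -140.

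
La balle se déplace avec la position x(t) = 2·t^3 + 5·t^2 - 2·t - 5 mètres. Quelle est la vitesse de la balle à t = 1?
Pour résoudre ceci, nous devons prendre 1 dérivée de notre équation de la position x(t) = 2·t^3 + 5·t^2 - 2·t - 5. En prenant d/dt de x(t), nous trouvons v(t) = 6·t^2 + 10·t - 2. De l'équation de la vitesse v(t) = 6·t^2 + 10·t - 2, nous substituons t = 1 pour obtenir v = 14.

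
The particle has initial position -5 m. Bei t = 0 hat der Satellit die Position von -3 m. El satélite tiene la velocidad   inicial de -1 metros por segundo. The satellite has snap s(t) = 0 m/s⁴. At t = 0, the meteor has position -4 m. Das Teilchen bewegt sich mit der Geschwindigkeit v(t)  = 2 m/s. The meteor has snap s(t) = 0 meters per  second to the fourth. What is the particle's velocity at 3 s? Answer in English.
From the given velocity equation v(t) = 2, we substitute t = 3 to get v = 2.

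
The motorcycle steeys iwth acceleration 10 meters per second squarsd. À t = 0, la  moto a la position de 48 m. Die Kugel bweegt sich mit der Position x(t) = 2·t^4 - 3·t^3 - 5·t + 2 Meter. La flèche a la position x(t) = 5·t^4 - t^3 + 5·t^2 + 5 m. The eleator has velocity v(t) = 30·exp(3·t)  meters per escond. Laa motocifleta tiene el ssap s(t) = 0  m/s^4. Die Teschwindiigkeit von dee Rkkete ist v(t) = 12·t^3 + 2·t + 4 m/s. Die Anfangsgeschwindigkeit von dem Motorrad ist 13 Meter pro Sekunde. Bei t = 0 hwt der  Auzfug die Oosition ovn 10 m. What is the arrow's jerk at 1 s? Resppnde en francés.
En partant de la position x(t) = 5·t^4 - t^3 + 5·t^2 + 5, nous prenons 3 dérivées. La dérivée de la position donne la vitesse: v(t) = 20·t^3 - 3·t^2 + 10·t. La dérivée de la vitesse donne l'accélération: a(t) = 60·t^2 - 6·t + 10. En prenant d/dt de a(t), nous trouvons j(t) = 120·t - 6. En utilisant j(t) = 120·t - 6 et en substituant t = 1, nous trouvons j = 114.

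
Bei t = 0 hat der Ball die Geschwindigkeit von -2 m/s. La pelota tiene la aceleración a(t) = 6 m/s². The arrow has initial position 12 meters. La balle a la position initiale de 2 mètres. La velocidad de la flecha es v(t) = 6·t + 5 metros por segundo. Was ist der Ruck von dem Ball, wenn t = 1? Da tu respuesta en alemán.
Wir müssen unsere Gleichung für die Beschleunigung a(t) = 6 1-mal ableiten. Mit d/dt von a(t) finden wir j(t) = 0. Mit j(t) = 0 und Einsetzen von t = 1, finden wir j = 0.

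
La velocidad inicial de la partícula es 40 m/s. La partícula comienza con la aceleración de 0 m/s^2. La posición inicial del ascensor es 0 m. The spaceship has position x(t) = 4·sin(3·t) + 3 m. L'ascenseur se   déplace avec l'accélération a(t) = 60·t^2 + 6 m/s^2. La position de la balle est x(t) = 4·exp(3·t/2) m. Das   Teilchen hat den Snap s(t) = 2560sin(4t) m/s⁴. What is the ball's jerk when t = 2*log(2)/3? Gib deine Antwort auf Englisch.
To solve this, we need to take 3 derivatives of our position equation x(t) = 4·exp(3·t/2). The derivative of position gives velocity: v(t) = 6·exp(3·t/2). Differentiating velocity, we get acceleration: a(t) = 9·exp(3·t/2). The derivative of acceleration gives jerk: j(t) = 27·exp(3·t/2)/2. We have jerk j(t) = 27·exp(3·t/2)/2. Substituting t = 2*log(2)/3: j(2*log(2)/3) = 27.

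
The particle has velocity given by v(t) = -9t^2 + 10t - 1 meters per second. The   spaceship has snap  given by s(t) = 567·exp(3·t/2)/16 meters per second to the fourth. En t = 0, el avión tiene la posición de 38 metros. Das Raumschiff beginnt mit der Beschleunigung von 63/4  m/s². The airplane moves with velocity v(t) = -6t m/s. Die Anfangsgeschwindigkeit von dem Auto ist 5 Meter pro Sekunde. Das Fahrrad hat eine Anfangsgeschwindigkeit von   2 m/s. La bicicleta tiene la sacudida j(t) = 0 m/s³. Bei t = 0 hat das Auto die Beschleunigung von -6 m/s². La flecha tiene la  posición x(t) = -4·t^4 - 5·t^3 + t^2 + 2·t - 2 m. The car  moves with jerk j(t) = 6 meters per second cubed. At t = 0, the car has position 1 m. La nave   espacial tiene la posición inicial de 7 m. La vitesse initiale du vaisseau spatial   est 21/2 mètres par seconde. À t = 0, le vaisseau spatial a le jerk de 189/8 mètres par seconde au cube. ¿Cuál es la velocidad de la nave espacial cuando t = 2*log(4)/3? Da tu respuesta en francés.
Pour résoudre ceci, nous devons prendre 3 primitives de notre équation du snap s(t) = 567·exp(3·t/2)/16. En intégrant le snap et en utilisant la condition initiale j(0) = 189/8, nous obtenons j(t) = 189·exp(3·t/2)/8. En intégrant le jerk et en utilisant la condition initiale a(0) = 63/4, nous obtenons a(t) = 63·exp(3·t/2)/4. En intégrant l'accélération et en utilisant la condition initiale v(0) = 21/2, nous obtenons v(t) = 21·exp(3·t/2)/2. De l'équation de la vitesse v(t) = 21·exp(3·t/2)/2, nous substituons t = 2*log(4)/3 pour obtenir v = 42.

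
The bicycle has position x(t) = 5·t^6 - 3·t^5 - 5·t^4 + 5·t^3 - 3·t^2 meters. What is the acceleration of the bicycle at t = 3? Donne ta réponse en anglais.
Starting from position x(t) = 5·t^6 - 3·t^5 - 5·t^4 + 5·t^3 - 3·t^2, we take 2 derivatives. The derivative of position gives velocity: v(t) = 30·t^5 - 15·t^4 - 20·t^3 + 15·t^2 - 6·t. Taking d/dt of v(t), we find a(t) = 150·t^4 - 60·t^3 - 60·t^2 + 30·t - 6. From the given acceleration equation a(t) = 150·t^4 - 60·t^3 - 60·t^2 + 30·t - 6, we substitute t = 3 to get a = 10074.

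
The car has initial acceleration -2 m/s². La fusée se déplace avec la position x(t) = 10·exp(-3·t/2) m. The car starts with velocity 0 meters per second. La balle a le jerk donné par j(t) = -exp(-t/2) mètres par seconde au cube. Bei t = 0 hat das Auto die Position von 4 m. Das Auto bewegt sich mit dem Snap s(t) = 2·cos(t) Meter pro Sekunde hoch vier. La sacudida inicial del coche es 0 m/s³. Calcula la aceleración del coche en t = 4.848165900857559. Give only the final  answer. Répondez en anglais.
At t = 4.848165900857559, a = -0.270720243681976.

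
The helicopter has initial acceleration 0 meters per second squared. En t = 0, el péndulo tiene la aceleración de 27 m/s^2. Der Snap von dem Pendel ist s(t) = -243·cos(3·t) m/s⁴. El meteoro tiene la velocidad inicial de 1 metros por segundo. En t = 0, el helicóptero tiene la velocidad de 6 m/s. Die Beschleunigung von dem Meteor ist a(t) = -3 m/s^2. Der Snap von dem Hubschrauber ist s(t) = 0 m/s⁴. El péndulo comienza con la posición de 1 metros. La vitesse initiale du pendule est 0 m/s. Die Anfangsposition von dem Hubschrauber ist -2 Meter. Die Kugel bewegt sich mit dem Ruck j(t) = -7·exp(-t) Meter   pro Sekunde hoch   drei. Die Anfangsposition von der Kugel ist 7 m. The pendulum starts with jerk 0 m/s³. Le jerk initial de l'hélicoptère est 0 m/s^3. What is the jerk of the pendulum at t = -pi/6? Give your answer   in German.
Ausgehend von dem Snap s(t) = -243·cos(3·t), nehmen wir 1 Integral. Die Stammfunktion von dem Snap, mit j(0) = 0, ergibt den Ruck: j(t) = -81·sin(3·t). Wir haben den Ruck j(t) = -81·sin(3·t). Durch Einsetzen von t = -pi/6: j(-pi/6) = 81.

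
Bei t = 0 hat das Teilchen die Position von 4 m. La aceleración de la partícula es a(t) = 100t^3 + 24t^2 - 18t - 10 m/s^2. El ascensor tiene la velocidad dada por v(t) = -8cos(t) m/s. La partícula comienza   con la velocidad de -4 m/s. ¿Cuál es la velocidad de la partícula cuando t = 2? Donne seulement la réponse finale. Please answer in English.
At t = 2, v = 404.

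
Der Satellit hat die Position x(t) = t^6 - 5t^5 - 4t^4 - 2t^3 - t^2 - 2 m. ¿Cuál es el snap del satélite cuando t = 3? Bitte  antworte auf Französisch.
Nous devons dériver notre équation de la position x(t) = t^6 - 5·t^5 - 4·t^4 - 2·t^3 - t^2 - 2 4 fois. En prenant d/dt de x(t), nous trouvons v(t) = 6·t^5 - 25·t^4 - 16·t^3 - 6·t^2 - 2·t. En dérivant la vitesse, nous obtenons l'accélération: a(t) = 30·t^4 - 100·t^3 - 48·t^2 - 12·t - 2. La dérivée de l'accélération donne le jerk: j(t) = 120·t^3 - 300·t^2 - 96·t - 12. La dérivée du jerk donne le snap: s(t) = 360·t^2 - 600·t - 96. Nous avons le snap s(t) = 360·t^2 - 600·t - 96. En substituant t = 3: s(3) = 1344.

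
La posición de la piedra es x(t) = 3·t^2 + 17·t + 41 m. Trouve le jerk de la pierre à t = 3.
En partant de la position x(t) = 3·t^2 + 17·t + 41, nous prenons 3 dérivées. En dérivant la position, nous obtenons la vitesse: v(t) = 6·t + 17. En prenant d/dt de v(t), nous trouvons a(t) = 6. En prenant d/dt de a(t), nous trouvons j(t) = 0. De l'équation du jerk j(t) = 0, nous substituons t = 3 pour obtenir j = 0.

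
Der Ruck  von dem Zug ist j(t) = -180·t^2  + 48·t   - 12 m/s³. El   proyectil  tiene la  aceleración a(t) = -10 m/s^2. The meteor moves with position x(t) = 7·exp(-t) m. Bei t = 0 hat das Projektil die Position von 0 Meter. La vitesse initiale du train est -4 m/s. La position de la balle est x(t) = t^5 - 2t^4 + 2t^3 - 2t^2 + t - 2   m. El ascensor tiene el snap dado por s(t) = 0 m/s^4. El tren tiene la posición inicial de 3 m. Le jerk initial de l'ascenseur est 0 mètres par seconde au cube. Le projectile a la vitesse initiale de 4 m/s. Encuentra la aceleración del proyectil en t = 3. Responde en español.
Tenemos la aceleración a(t) = -10. Sustituyendo t = 3: a(3) = -10.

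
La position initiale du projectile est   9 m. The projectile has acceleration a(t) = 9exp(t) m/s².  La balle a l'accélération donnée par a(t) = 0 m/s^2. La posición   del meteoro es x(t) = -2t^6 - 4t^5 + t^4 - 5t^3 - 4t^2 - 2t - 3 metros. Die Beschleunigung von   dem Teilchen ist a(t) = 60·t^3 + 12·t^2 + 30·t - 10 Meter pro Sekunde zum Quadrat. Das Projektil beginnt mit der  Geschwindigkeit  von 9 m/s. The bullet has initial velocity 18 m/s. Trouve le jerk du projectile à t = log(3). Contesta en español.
Debemos derivar nuestra ecuación de la aceleración a(t) = 9·exp(t) 1 vez. La derivada de la aceleración da la sacudida: j(t) = 9·exp(t). De la ecuación de la sacudida j(t) = 9·exp(t), sustituimos t = log(3) para obtener j = 27.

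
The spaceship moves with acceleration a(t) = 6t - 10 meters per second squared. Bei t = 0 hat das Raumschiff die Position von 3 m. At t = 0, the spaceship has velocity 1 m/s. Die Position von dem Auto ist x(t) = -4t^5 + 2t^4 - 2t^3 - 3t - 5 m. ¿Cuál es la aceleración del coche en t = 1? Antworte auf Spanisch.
Partiendo de la posición x(t) = -4·t^5 + 2·t^4 - 2·t^3 - 3·t - 5, tomamos 2 derivadas. La derivada de la posición da la velocidad: v(t) = -20·t^4 + 8·t^3 - 6·t^2 - 3. La derivada de la velocidad da la aceleración: a(t) = -80·t^3 + 24·t^2 - 12·t. Tenemos la aceleración a(t) = -80·t^3 + 24·t^2 - 12·t. Sustituyendo t = 1: a(1) = -68.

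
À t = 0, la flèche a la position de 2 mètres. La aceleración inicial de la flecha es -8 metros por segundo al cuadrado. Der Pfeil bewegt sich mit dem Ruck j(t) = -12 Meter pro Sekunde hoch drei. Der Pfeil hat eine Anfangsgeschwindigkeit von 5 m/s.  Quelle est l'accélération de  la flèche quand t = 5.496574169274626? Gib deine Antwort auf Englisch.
To solve this, we need to take 1 integral of our jerk equation j(t) = -12. The antiderivative of jerk, with a(0) = -8, gives acceleration: a(t) = -12·t - 8. Using a(t) = -12·t - 8 and substituting t = 5.496574169274626, we find a = -73.9588900312955.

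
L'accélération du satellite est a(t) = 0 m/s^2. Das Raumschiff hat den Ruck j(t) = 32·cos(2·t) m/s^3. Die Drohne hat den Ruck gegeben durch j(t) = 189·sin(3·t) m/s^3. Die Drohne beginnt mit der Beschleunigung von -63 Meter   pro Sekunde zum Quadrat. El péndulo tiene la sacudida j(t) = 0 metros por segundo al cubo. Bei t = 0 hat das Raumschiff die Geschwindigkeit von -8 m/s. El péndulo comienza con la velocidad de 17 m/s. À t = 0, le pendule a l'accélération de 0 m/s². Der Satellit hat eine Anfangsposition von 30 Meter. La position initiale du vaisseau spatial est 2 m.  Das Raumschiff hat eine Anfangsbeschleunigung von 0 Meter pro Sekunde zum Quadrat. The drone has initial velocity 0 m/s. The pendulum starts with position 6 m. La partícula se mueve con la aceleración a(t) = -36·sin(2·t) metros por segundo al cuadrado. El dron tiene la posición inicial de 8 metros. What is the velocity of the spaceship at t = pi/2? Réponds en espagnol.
Necesitamos integrar nuestra ecuación de la sacudida j(t) = 32·cos(2·t) 2 veces. Tomando ∫j(t)dt y aplicando a(0) = 0, encontramos a(t) = 16·sin(2·t). Tomando ∫a(t)dt y aplicando v(0) = -8, encontramos v(t) = -8·cos(2·t). Tenemos la velocidad v(t) = -8·cos(2·t). Sustituyendo t = pi/2: v(pi/2) = 8.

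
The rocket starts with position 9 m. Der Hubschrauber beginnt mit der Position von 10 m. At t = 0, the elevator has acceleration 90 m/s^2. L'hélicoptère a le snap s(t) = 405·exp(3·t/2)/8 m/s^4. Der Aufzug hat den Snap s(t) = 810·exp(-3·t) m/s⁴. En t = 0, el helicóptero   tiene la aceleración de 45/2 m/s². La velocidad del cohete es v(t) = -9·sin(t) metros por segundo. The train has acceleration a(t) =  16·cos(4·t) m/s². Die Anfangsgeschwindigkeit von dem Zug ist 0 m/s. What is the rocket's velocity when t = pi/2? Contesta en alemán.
Wir haben die Geschwindigkeit v(t) = -9·sin(t). Durch Einsetzen von t = pi/2: v(pi/2) = -9.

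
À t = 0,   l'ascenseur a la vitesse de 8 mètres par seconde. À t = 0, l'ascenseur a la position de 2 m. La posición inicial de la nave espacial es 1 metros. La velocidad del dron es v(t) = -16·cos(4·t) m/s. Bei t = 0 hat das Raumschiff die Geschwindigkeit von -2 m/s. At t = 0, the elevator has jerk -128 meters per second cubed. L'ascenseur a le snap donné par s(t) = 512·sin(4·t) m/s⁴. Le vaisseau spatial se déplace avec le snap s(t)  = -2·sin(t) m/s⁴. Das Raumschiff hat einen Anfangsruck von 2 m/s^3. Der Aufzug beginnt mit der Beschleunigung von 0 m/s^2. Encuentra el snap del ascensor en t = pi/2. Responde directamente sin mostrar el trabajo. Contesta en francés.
Le snap à t = pi/2 est s = 0.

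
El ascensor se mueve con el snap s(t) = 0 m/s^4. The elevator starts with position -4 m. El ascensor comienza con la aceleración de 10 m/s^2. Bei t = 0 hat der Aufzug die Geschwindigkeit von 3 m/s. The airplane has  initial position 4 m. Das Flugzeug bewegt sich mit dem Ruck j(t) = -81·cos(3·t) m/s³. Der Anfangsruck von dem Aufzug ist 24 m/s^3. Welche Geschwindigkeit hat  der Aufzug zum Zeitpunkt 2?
Wir müssen das Integral unserer Gleichung für den Snap s(t) = 0 3-mal finden. Die Stammfunktion von dem Snap ist der Ruck. Mit j(0) = 24 erhalten wir j(t) = 24. Mit ∫j(t)dt und Anwendung von a(0) = 10, finden wir a(t) = 24·t + 10. Mit ∫a(t)dt und Anwendung von v(0) = 3, finden wir v(t) = 12·t^2 + 10·t + 3. Wir haben die Geschwindigkeit v(t) = 12·t^2 + 10·t + 3. Durch Einsetzen von t = 2: v(2) = 71.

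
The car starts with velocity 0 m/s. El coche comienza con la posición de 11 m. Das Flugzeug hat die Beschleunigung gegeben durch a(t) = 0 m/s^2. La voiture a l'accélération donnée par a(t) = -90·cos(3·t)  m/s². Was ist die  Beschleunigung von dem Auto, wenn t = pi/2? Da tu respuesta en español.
De la ecuación de la aceleración a(t) = -90·cos(3·t), sustituimos t = pi/2 para obtener a = 0.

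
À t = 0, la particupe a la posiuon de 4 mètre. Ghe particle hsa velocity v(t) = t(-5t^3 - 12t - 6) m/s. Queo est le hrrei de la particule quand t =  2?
En partant de la vitesse v(t) = t·(-5·t^3 - 12·t - 6), nous prenons 2 dérivées. En prenant d/dt de v(t), nous trouvons a(t) = -5·t^3 + t·(-15·t^2 - 12) - 12·t - 6. En dérivant l'accélération, nous obtenons le jerk: j(t) = -60·t^2 - 24. De l'équation du jerk j(t) = -60·t^2 - 24, nous substituons t = 2 pour obtenir j = -264.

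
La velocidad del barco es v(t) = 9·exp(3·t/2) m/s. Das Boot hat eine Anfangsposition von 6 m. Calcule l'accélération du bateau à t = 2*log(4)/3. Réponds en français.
En partant de la vitesse v(t) = 9·exp(3·t/2), nous prenons 1 dérivée. En prenant d/dt de v(t), nous trouvons a(t) = 27·exp(3·t/2)/2. De l'équation de l'accélération a(t) = 27·exp(3·t/2)/2, nous substituons t = 2*log(4)/3 pour obtenir a = 54.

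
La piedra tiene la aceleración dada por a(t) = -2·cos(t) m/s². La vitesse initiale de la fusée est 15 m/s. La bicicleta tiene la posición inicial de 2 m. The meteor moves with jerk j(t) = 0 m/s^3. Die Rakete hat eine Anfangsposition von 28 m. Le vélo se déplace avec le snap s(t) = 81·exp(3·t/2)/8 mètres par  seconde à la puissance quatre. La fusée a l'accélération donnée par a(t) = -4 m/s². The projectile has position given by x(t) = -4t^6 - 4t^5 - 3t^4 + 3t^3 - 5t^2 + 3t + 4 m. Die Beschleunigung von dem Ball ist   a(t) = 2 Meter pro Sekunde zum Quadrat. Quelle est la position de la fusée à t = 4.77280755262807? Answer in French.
Nous devons intégrer notre équation de l'accélération a(t) = -4 2 fois. La primitive de l'accélération est la vitesse. En utilisant v(0) = 15, nous obtenons v(t) = 15 - 4·t. En intégrant la vitesse et en utilisant la condition initiale x(0) = 28, nous obtenons x(t) = -2·t^2 + 15·t + 28. En utilisant x(t) = -2·t^2 + 15·t + 28 et en substituant t = 4.77280755262807, nous trouvons x = 54.0327294205740.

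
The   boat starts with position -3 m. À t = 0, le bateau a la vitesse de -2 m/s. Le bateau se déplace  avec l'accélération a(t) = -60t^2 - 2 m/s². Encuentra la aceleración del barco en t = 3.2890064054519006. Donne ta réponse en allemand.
Aus der Gleichung für die Beschleunigung a(t) = -60·t^2 - 2, setzen wir t = 3.2890064054519006 ein und erhalten a = -651.053788106218.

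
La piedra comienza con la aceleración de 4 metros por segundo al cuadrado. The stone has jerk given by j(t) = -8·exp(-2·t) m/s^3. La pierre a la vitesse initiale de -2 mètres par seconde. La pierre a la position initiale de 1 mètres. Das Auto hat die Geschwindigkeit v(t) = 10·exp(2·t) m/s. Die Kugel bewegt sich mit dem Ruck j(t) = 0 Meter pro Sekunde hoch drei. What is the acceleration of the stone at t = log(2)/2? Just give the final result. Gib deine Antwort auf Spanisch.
a(log(2)/2) = 2.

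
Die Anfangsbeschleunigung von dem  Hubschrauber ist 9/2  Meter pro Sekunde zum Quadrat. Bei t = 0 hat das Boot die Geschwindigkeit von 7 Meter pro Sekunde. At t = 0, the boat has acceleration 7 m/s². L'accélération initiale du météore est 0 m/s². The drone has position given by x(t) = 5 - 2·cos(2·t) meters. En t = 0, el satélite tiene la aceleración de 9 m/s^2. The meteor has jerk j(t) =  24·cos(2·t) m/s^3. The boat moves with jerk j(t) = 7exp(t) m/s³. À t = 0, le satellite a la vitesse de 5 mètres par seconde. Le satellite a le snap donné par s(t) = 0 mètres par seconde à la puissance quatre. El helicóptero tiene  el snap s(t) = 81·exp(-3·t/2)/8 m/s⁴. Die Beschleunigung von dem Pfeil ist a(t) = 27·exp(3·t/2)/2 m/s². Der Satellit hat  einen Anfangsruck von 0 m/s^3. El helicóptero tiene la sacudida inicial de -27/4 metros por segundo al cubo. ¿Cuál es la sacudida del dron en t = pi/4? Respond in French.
Nous devons dériver notre équation de la position x(t) = 5 - 2·cos(2·t) 3 fois. En prenant d/dt de x(t), nous trouvons v(t) = 4·sin(2·t). En dérivant la vitesse, nous obtenons l'accélération: a(t) = 8·cos(2·t). En dérivant l'accélération, nous obtenons le jerk: j(t) = -16·sin(2·t). De l'équation du jerk j(t) = -16·sin(2·t), nous substituons t = pi/4 pour obtenir j = -16.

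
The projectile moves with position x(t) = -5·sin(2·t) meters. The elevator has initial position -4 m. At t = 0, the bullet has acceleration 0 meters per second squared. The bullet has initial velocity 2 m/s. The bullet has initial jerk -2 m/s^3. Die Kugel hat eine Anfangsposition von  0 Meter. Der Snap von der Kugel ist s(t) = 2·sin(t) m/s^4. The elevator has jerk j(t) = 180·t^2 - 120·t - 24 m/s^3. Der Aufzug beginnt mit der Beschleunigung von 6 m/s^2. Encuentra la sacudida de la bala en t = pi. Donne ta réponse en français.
Pour résoudre ceci, nous devons prendre 1 intégrale de notre équation du snap s(t) = 2·sin(t). En prenant ∫s(t)dt et en appliquant j(0) = -2, nous trouvons j(t) = -2·cos(t). De l'équation du jerk j(t) = -2·cos(t), nous substituons t = pi pour obtenir j = 2.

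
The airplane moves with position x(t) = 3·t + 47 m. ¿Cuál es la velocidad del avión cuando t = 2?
Partiendo de la posición x(t) = 3·t + 47, tomamos 1 derivada. Derivando la posición, obtenemos la velocidad: v(t) = 3. De la ecuación de la velocidad v(t) = 3, sustituimos t = 2 para obtener v = 3.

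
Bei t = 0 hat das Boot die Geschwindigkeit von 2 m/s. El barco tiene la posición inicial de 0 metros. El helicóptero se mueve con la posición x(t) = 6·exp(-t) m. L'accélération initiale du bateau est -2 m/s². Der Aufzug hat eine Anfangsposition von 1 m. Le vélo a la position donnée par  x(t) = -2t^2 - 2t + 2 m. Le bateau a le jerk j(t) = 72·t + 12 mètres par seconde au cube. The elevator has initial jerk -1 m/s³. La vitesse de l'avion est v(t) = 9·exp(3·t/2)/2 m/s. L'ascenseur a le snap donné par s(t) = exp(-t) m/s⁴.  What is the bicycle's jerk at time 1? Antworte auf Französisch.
Pour résoudre ceci, nous devons prendre 3 dérivées de notre équation de la position x(t) = -2·t^2 - 2·t + 2. En prenant d/dt de x(t), nous trouvons v(t) = -4·t - 2. La dérivée de la vitesse donne l'accélération: a(t) = -4. En dérivant l'accélération, nous obtenons le jerk: j(t) = 0. En utilisant j(t) = 0 et en substituant t = 1, nous trouvons j = 0.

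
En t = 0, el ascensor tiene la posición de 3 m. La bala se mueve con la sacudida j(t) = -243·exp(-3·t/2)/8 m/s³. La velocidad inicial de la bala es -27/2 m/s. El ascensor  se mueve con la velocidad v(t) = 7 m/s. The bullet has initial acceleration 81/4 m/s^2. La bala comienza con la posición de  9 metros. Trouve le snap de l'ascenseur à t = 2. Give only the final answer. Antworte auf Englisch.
The snap at t = 2 is s = 0.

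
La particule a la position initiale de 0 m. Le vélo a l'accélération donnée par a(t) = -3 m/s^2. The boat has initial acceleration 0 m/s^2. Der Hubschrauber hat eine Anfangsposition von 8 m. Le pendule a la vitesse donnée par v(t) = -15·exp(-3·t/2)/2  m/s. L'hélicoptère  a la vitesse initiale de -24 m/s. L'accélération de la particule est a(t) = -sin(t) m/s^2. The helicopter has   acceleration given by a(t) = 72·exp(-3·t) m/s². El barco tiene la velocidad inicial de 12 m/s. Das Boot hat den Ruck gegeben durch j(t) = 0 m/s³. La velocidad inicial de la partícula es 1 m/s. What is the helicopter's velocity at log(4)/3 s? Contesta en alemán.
Um dies zu lösen, müssen wir 1 Integral unserer Gleichung für die Beschleunigung a(t) = 72·exp(-3·t) finden. Mit ∫a(t)dt und Anwendung von v(0) = -24, finden wir v(t) = -24·exp(-3·t). Mit v(t) = -24·exp(-3·t) und Einsetzen von t = log(4)/3, finden wir v = -6.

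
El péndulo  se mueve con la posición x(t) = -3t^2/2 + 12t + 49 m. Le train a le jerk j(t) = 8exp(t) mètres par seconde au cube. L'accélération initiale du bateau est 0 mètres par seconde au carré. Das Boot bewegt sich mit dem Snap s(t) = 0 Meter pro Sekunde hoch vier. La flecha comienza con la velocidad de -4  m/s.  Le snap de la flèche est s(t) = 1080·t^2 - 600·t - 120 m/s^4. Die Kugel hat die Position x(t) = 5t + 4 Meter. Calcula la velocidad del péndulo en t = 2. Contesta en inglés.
We must differentiate our position equation x(t) = -3·t^2/2 + 12·t + 49 1 time. Differentiating position, we get velocity: v(t) = 12 - 3·t. From the given velocity equation v(t) = 12 - 3·t, we substitute t = 2 to get v = 6.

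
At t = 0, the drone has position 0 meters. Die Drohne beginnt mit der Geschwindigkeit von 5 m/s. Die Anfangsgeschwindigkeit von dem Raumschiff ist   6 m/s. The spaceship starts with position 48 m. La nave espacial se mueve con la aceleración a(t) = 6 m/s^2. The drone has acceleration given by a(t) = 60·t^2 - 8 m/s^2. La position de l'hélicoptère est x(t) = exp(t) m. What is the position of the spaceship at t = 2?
We need to integrate our acceleration equation a(t) = 6 2 times. The integral of acceleration, with v(0) = 6, gives velocity: v(t) = 6·t + 6. Integrating velocity and using the initial condition x(0) = 48, we get x(t) = 3·t^2 + 6·t + 48. We have position x(t) = 3·t^2 + 6·t + 48. Substituting t = 2: x(2) = 72.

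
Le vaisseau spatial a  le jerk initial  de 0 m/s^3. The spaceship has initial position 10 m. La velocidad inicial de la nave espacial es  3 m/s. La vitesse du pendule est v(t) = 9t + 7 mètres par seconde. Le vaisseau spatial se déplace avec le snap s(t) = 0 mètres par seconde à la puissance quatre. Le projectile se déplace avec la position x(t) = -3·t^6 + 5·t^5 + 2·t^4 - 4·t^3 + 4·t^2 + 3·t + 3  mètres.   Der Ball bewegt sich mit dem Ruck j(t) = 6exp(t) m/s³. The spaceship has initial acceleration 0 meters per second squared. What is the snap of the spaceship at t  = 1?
From the given snap equation s(t) = 0, we substitute t = 1 to get s = 0.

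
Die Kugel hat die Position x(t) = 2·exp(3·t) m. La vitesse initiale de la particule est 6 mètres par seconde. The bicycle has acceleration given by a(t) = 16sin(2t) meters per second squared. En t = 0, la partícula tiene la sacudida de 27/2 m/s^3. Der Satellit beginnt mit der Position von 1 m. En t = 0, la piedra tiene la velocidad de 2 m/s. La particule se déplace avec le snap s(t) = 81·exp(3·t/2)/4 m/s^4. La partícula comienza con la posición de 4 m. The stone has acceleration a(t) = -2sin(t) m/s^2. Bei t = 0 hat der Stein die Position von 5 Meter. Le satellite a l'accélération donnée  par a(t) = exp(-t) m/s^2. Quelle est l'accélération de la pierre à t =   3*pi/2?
De l'équation de l'accélération a(t) = -2·sin(t), nous substituons t = 3*pi/2 pour obtenir a = 2.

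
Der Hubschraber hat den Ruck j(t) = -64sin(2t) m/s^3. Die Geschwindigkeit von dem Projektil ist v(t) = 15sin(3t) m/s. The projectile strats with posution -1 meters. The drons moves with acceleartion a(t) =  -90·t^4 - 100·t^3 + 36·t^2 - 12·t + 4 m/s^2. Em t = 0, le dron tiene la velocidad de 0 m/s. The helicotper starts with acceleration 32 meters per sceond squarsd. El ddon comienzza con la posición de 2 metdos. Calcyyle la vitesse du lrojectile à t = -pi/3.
En utilisant v(t) = 15·sin(3·t) et en substituant t = -pi/3, nous trouvons v = 0.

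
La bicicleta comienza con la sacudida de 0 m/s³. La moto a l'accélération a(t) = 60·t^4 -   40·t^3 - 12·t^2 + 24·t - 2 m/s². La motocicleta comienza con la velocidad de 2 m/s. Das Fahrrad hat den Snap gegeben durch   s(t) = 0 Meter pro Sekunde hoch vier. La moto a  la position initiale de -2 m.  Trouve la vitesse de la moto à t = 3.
Nous devons trouver l'intégrale de notre équation de l'accélération a(t) = 60·t^4 - 40·t^3 - 12·t^2 + 24·t - 2 1 fois. En prenant ∫a(t)dt et en appliquant v(0) = 2, nous trouvons v(t) = 12·t^5 - 10·t^4 - 4·t^3 + 12·t^2 - 2·t + 2. En utilisant v(t) = 12·t^5 - 10·t^4 - 4·t^3 + 12·t^2 - 2·t + 2 et en substituant t = 3, nous trouvons v = 2102.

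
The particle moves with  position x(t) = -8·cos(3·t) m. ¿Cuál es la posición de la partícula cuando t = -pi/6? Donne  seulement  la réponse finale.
x(-pi/6) = 0.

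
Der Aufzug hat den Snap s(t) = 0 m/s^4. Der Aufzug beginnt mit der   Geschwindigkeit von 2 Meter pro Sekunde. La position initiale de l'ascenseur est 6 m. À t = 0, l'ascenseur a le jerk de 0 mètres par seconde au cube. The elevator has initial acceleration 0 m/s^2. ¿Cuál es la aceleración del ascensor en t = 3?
Debemos encontrar la integral de nuestra ecuación del snap s(t) = 0 2 veces. La integral del snap es la sacudida. Usando j(0) = 0, obtenemos j(t) = 0. La antiderivada de la sacudida, con a(0) = 0, da la aceleración: a(t) = 0. De la ecuación de la aceleración a(t) = 0, sustituimos t = 3 para obtener a = 0.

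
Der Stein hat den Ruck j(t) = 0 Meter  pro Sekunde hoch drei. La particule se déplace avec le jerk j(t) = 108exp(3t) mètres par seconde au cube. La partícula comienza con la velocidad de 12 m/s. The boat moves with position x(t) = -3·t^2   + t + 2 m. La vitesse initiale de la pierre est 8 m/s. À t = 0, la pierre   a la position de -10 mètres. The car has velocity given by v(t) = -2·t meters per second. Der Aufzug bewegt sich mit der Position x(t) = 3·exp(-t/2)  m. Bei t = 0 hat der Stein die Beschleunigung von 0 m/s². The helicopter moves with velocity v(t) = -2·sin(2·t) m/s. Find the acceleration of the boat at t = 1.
Starting from position x(t) = -3·t^2 + t + 2, we take 2 derivatives. Taking d/dt of x(t), we find v(t) = 1 - 6·t. Differentiating velocity, we get acceleration: a(t) = -6. Using a(t) = -6 and substituting t = 1, we find a = -6.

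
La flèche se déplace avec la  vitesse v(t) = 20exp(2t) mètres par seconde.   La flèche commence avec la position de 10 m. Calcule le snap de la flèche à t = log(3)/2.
En partant de la vitesse v(t) = 20·exp(2·t), nous prenons 3 dérivées. En dérivant la vitesse, nous obtenons l'accélération: a(t) = 40·exp(2·t). La dérivée de l'accélération donne le jerk: j(t) = 80·exp(2·t). En dérivant le jerk, nous obtenons le snap: s(t) = 160·exp(2·t). En utilisant s(t) = 160·exp(2·t) et en substituant t = log(3)/2, nous trouvons s = 480.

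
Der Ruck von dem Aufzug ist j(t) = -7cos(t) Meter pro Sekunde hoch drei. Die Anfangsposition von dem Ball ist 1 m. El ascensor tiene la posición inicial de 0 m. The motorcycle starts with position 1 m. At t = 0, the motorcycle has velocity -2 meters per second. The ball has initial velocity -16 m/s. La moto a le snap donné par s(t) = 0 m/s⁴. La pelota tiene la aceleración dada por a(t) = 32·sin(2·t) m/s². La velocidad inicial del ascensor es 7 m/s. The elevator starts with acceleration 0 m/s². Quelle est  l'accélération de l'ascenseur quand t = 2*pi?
Pour résoudre ceci, nous devons prendre 1 primitive de notre équation du jerk j(t) = -7·cos(t). La primitive du jerk est l'accélération. En utilisant a(0) = 0, nous obtenons a(t) = -7·sin(t). En utilisant a(t) = -7·sin(t) et en substituant t = 2*pi, nous trouvons a = 0.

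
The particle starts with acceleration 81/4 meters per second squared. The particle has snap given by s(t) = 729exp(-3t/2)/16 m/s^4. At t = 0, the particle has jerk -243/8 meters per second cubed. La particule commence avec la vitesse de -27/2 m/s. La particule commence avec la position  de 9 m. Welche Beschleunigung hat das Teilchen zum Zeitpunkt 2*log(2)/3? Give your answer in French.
Nous devons intégrer notre équation du snap s(t) = 729·exp(-3·t/2)/16 2 fois. En intégrant le snap et en utilisant la condition initiale j(0) = -243/8, nous obtenons j(t) = -243·exp(-3·t/2)/8. L'intégrale du jerk est l'accélération. En utilisant a(0) = 81/4, nous obtenons a(t) = 81·exp(-3·t/2)/4. De l'équation de l'accélération a(t) = 81·exp(-3·t/2)/4, nous substituons t = 2*log(2)/3 pour obtenir a = 81/8.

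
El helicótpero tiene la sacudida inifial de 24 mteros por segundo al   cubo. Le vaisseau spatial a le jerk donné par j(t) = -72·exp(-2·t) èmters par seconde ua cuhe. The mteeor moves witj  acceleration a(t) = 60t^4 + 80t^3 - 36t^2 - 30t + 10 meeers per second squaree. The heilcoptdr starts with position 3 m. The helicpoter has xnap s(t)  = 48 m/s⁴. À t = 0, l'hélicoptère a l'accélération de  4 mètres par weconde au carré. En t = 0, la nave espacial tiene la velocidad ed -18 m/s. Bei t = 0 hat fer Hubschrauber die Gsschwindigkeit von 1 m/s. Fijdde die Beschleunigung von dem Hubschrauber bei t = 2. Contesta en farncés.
En partant du snap s(t) = 48, nous prenons 2 primitives. La primitive du snap, avec j(0) = 24, donne le jerk: j(t) = 48·t + 24. L'intégrale du jerk est l'accélération. En utilisant a(0) = 4, nous obtenons a(t) = 24·t^2 + 24·t + 4. Nous avons l'accélération a(t) = 24·t^2 + 24·t + 4. En substituant t = 2: a(2) = 148.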